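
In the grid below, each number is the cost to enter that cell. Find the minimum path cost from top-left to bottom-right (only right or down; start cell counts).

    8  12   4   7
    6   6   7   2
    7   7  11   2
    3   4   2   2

32

One optimal route is r0c0 -> r1c0 -> r2c0 -> r3c0 -> r3c1 -> r3c2 -> r3c3.
Its cost is 8 + 6 + 7 + 3 + 4 + 2 + 2 = 32.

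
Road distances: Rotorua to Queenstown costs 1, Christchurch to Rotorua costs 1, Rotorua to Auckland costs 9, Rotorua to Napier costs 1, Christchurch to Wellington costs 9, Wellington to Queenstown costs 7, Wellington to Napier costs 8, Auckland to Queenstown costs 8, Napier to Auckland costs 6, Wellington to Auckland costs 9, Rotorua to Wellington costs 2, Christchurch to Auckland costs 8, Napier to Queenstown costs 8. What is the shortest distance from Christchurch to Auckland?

8

A few of the Christchurch→Auckland routes:
Christchurch → Auckland: 8
Christchurch → Rotorua → Queenstown → Auckland: 1 + 1 + 8 = 10
Christchurch → Rotorua → Napier → Auckland: 1 + 1 + 6 = 8
The minimum is 8.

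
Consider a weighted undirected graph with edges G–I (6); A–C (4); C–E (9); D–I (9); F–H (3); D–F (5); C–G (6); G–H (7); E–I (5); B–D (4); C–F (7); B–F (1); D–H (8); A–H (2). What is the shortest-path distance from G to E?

A few of the G→E routes:
G→H→A→C→E: 7 + 2 + 4 + 9 = 22
G→I→E: 6 + 5 = 11
G→C→E: 6 + 9 = 15
The minimum is 11.

11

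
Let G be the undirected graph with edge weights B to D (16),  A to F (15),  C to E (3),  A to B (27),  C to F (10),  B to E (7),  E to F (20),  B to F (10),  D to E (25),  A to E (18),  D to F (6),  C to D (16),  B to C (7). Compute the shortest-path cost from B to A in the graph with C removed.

Comparing a few candidate routes:
B - D - F - A: 16 + 6 + 15 = 37
B - A: 27
B - E - A: 7 + 18 = 25
B - F - A: 10 + 15 = 25
The minimum is 25.

25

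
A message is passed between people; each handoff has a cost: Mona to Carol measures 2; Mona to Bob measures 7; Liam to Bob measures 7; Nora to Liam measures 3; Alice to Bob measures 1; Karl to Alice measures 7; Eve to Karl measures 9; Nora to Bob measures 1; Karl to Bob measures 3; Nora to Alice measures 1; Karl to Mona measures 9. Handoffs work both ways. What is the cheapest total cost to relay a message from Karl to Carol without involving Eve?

11

Routes from Karl to Carol avoiding Eve:
Karl -> Mona -> Carol: 9 + 2 = 11
Karl -> Alice -> Bob -> Mona -> Carol: 7 + 1 + 7 + 2 = 17
Karl -> Alice -> Nora -> Liam -> Bob -> Mona -> Carol: 7 + 1 + 3 + 7 + 7 + 2 = 27
Karl -> Bob -> Mona -> Carol: 3 + 7 + 2 = 12
Karl -> Alice -> Nora -> Bob -> Mona -> Carol: 7 + 1 + 1 + 7 + 2 = 18
Shortest: 11.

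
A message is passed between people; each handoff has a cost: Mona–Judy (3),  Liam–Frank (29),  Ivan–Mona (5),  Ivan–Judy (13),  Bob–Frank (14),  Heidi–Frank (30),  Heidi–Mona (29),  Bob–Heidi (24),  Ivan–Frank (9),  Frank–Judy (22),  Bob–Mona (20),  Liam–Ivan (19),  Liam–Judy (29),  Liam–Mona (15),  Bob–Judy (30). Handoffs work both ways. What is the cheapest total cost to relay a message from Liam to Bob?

Checking several routes:
Liam -> Mona -> Bob: 15 + 20 = 35
Liam -> Ivan -> Frank -> Bob: 19 + 9 + 14 = 42
Liam -> Frank -> Bob: 29 + 14 = 43
Shortest: 35.

35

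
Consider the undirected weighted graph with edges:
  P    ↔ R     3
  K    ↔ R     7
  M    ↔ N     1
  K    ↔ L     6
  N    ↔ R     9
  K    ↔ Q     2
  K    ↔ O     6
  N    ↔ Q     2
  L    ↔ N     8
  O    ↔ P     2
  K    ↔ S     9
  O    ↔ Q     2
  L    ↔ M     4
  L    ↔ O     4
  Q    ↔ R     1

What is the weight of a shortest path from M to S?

A few of the M→S routes:
M -> L -> K -> S: 4 + 6 + 9 = 19
M -> N -> Q -> R -> K -> S: 1 + 2 + 1 + 7 + 9 = 20
M -> L -> O -> Q -> K -> S: 4 + 4 + 2 + 2 + 9 = 21
M -> N -> Q -> K -> S: 1 + 2 + 2 + 9 = 14
M -> N -> Q -> O -> K -> S: 1 + 2 + 2 + 6 + 9 = 20
Best route has total 14.

14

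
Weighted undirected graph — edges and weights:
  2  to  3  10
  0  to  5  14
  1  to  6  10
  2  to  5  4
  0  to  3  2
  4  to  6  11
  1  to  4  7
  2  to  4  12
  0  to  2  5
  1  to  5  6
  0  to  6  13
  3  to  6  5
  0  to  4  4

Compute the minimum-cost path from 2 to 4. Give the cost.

9

Comparing a few candidate routes:
2 → 5 → 1 → 4: 4 + 6 + 7 = 17
2 → 0 → 4: 5 + 4 = 9
2 → 4: 12
2 → 3 → 0 → 4: 10 + 2 + 4 = 16
The minimum is 9.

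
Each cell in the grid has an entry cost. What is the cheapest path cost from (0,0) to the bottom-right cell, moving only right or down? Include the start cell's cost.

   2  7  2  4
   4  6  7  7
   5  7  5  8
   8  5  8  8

Path r0c0 -> r0c1 -> r0c2 -> r0c3 -> r1c3 -> r2c3 -> r3c3: 2 + 7 + 2 + 4 + 7 + 8 + 8 = 38.

38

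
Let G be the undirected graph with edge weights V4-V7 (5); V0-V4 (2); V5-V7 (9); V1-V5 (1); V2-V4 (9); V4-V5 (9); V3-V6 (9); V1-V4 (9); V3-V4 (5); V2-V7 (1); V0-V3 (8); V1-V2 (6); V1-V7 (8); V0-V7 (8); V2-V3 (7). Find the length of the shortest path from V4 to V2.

6

Some routes from V4 to V2:
V4 → V7 → V2: 5 + 1 = 6
V4 → V2: 9
V4 → V3 → V2: 5 + 7 = 12
V4 → V1 → V2: 9 + 6 = 15
V4 → V0 → V7 → V2: 2 + 8 + 1 = 11
V4 → V5 → V1 → V2: 9 + 1 + 6 = 16
The minimum is 6.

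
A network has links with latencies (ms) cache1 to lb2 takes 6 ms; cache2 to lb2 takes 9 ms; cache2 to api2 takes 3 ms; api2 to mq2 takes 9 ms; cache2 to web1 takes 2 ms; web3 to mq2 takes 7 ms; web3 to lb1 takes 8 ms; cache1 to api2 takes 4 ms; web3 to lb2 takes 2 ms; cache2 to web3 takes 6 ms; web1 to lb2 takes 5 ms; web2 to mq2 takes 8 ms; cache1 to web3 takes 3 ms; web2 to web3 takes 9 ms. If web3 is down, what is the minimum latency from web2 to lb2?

Paths from web2 to lb2 avoiding web3:
web2 - mq2 - api2 - cache2 - lb2: 8 + 9 + 3 + 9 = 29
web2 - mq2 - api2 - cache2 - web1 - lb2: 8 + 9 + 3 + 2 + 5 = 27
web2 - mq2 - api2 - cache1 - lb2: 8 + 9 + 4 + 6 = 27
Best route has total 27 ms.

27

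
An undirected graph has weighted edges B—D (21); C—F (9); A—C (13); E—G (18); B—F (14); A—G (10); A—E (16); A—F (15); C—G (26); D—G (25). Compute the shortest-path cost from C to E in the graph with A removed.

44

Candidate routes:
C -> F -> B -> D -> G -> E: 9 + 14 + 21 + 25 + 18 = 87
C -> G -> E: 26 + 18 = 44
The minimum is 44.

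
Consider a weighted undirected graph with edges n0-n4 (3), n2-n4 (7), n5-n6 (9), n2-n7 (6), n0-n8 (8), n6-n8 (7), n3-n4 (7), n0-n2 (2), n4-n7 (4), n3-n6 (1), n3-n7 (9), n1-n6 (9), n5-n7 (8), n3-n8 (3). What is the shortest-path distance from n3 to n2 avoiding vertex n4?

13

Comparing a few candidate routes:
n3 - n8 - n0 - n2: 3 + 8 + 2 = 13
n3 - n7 - n2: 9 + 6 = 15
n3 - n6 - n8 - n0 - n2: 1 + 7 + 8 + 2 = 18
The minimum is 13.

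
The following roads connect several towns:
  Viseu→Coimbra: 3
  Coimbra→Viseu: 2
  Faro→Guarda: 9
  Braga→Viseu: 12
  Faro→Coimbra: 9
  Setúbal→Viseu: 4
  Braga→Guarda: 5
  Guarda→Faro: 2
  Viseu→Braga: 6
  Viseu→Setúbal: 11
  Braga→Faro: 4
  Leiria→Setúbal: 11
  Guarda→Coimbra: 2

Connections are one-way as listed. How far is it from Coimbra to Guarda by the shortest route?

Candidate routes:
Coimbra-Viseu-Braga-Faro-Guarda: 2 + 6 + 4 + 9 = 21
Coimbra-Viseu-Braga-Guarda: 2 + 6 + 5 = 13
Shortest: 13.

13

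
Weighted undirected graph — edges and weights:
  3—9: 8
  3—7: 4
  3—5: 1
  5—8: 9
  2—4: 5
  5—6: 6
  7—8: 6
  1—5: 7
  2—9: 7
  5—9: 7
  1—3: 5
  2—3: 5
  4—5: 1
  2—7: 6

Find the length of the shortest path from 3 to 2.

5

Comparing a few candidate routes:
3-7-2: 4 + 6 = 10
3-5-4-2: 1 + 1 + 5 = 7
3-5-9-2: 1 + 7 + 7 = 15
3-2: 5
Best route has total 5.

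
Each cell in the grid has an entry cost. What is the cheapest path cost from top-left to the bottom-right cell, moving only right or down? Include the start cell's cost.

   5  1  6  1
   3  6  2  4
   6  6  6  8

25

Path r0c0→r0c1→r0c2→r0c3→r1c3→r2c3: 5 + 1 + 6 + 1 + 4 + 8 = 25.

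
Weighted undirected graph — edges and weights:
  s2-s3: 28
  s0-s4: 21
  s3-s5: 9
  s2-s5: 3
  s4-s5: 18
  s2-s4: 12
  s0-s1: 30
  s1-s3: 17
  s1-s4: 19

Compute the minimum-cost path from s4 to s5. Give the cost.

15

Comparing a few candidate routes:
s4 - s1 - s3 - s5: 19 + 17 + 9 = 45
s4 - s5: 18
s4 - s2 - s5: 12 + 3 = 15
s4 - s1 - s3 - s2 - s5: 19 + 17 + 28 + 3 = 67
s4 - s2 - s3 - s5: 12 + 28 + 9 = 49
Shortest: 15.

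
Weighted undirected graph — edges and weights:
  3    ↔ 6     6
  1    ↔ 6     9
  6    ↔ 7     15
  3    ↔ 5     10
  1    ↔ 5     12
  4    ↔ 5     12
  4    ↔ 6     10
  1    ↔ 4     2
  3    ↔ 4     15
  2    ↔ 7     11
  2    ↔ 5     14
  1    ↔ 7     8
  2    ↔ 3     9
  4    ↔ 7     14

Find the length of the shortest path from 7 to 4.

10

Some routes from 7 to 4:
7 - 6 - 4: 15 + 10 = 25
7 - 1 - 4: 8 + 2 = 10
7 - 4: 14
Best route has total 10.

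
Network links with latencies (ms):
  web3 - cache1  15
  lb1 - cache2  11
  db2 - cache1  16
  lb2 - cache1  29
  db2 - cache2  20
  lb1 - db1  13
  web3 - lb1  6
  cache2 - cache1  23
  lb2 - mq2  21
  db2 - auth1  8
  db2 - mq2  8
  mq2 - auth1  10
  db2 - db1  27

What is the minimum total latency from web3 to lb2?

Some routes from web3 to lb2:
web3 -> cache1 -> db2 -> auth1 -> mq2 -> lb2: 15 + 16 + 8 + 10 + 21 = 70
web3 -> cache1 -> lb2: 15 + 29 = 44
web3 -> lb1 -> db1 -> db2 -> mq2 -> lb2: 6 + 13 + 27 + 8 + 21 = 75
web3 -> cache1 -> db2 -> mq2 -> lb2: 15 + 16 + 8 + 21 = 60
web3 -> lb1 -> cache2 -> db2 -> mq2 -> lb2: 6 + 11 + 20 + 8 + 21 = 66
web3 -> lb1 -> cache2 -> cache1 -> lb2: 6 + 11 + 23 + 29 = 69
Best route has total 44 ms.

44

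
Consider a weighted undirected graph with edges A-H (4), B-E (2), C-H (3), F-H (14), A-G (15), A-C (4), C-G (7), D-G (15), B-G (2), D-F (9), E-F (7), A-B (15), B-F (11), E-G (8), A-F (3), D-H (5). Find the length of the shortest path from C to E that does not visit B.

14

Some routes from C to E avoiding B:
C -> A -> G -> E: 4 + 15 + 8 = 27
C -> H -> D -> F -> E: 3 + 5 + 9 + 7 = 24
C -> H -> A -> F -> E: 3 + 4 + 3 + 7 = 17
C -> G -> E: 7 + 8 = 15
C -> A -> F -> E: 4 + 3 + 7 = 14
C -> H -> F -> E: 3 + 14 + 7 = 24
Best route has total 14.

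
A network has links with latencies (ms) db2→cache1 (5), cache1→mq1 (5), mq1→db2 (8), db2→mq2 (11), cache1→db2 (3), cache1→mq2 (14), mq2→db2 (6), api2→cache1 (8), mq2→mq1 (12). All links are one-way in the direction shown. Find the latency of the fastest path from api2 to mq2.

22

Routes from api2 to mq2:
api2 → cache1 → db2 → mq2: 8 + 3 + 11 = 22
api2 → cache1 → mq1 → db2 → mq2: 8 + 5 + 8 + 11 = 32
api2 → cache1 → mq2: 8 + 14 = 22
Shortest: 22 ms.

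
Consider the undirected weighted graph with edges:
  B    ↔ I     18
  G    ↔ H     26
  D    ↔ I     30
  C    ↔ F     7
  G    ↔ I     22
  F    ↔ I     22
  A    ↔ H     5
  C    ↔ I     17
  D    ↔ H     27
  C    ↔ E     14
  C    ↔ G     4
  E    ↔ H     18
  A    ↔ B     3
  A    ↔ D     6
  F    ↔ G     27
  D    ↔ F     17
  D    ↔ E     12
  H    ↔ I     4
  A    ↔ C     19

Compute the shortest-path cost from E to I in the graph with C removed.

A few of the E→I routes:
E - D - I: 12 + 30 = 42
E - D - H - I: 12 + 27 + 4 = 43
E - D - A - H - I: 12 + 6 + 5 + 4 = 27
E - H - A - B - I: 18 + 5 + 3 + 18 = 44
E - H - I: 18 + 4 = 22
E - D - A - B - I: 12 + 6 + 3 + 18 = 39
The minimum is 22.

22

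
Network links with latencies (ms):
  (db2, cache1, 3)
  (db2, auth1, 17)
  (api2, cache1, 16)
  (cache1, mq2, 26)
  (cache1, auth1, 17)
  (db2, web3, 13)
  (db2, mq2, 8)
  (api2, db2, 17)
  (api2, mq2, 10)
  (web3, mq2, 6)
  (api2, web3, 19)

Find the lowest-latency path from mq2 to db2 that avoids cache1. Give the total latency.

8

Paths from mq2 to db2 avoiding cache1:
mq2 - api2 - db2: 10 + 17 = 27
mq2 - web3 - db2: 6 + 13 = 19
mq2 - api2 - web3 - db2: 10 + 19 + 13 = 42
mq2 - web3 - api2 - db2: 6 + 19 + 17 = 42
mq2 - db2: 8
Shortest: 8 ms.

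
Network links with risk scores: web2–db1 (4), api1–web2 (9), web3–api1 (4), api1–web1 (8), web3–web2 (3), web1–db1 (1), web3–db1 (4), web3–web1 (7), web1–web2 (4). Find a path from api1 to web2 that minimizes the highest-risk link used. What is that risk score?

4

Checking several routes:
api1→web3→web2: max(4, 3) = 4
api1→web3→db1→web1→web2: max(4, 4, 1, 4) = 4
api1→web3→db1→web2: max(4, 4, 4) = 4
Best route has worst link 4.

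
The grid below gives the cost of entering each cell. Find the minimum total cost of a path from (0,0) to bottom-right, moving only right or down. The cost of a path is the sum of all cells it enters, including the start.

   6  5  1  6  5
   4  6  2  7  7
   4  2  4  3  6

Cheapest: [0,0] → [0,1] → [0,2] → [1,2] → [2,2] → [2,3] → [2,4]
  6 + 5 + 1 + 2 + 4 + 3 + 6 = 27

27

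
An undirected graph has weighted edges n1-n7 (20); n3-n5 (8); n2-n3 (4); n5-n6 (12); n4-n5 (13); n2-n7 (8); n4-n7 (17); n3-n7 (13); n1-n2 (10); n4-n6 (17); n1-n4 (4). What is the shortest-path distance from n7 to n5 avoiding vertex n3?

A few of the n7→n5 routes:
n7-n1-n4-n5: 20 + 4 + 13 = 37
n7-n2-n1-n4-n6-n5: 8 + 10 + 4 + 17 + 12 = 51
n7-n2-n1-n4-n5: 8 + 10 + 4 + 13 = 35
n7-n4-n5: 17 + 13 = 30
n7-n4-n6-n5: 17 + 17 + 12 = 46
Shortest: 30.

30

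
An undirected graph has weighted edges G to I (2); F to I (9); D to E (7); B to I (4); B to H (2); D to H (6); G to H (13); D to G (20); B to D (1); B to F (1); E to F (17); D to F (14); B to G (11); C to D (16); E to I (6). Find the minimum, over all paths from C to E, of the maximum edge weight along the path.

A few of the C→E routes:
C→D→B→I→E: max(16, 1, 4, 6) = 16
C→D→B→H→G→I→E: max(16, 1, 2, 13, 2, 6) = 16
C→D→B→G→I→E: max(16, 1, 11, 2, 6) = 16
C→D→B→F→I→E: max(16, 1, 1, 9, 6) = 16
C→D→E: max(16, 7) = 16
C→D→H→G→I→E: max(16, 6, 13, 2, 6) = 16
The minimum achievable maximum is 16.

16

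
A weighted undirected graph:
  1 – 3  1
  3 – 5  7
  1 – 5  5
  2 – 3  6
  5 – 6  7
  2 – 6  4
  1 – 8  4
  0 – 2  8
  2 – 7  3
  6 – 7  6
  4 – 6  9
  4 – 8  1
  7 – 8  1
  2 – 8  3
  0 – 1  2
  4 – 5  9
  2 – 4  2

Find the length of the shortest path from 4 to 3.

6

A few of the 4→3 routes:
4 -> 2 -> 8 -> 1 -> 3: 2 + 3 + 4 + 1 = 10
4 -> 8 -> 1 -> 3: 1 + 4 + 1 = 6
4 -> 2 -> 3: 2 + 6 = 8
Best route has total 6.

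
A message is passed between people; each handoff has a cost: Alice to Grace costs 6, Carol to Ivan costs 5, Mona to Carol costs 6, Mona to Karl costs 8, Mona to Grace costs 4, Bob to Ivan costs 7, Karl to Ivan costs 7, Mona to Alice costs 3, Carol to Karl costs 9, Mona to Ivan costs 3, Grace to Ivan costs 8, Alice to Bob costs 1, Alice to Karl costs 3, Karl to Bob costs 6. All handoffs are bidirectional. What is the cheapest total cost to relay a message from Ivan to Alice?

A few of the Ivan→Alice routes:
Ivan→Mona→Alice: 3 + 3 = 6
Ivan→Bob→Alice: 7 + 1 = 8
Ivan→Karl→Alice: 7 + 3 = 10
The minimum is 6.

6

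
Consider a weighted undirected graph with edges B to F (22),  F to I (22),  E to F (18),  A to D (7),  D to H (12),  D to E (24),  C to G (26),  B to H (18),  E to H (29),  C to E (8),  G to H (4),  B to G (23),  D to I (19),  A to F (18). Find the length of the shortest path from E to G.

33

A few of the E→G routes:
E → H → G: 29 + 4 = 33
E → C → G: 8 + 26 = 34
E → F → A → D → H → G: 18 + 18 + 7 + 12 + 4 = 59
E → D → H → G: 24 + 12 + 4 = 40
Best route has total 33.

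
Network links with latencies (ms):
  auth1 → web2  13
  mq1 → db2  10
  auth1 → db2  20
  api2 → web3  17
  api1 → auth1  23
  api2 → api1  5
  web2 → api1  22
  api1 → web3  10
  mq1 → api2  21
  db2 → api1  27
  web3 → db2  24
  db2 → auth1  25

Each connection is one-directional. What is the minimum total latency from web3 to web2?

Paths from web3 to web2:
web3 - db2 - api1 - auth1 - web2: 24 + 27 + 23 + 13 = 87
web3 - db2 - auth1 - web2: 24 + 25 + 13 = 62
The minimum is 62 ms.

62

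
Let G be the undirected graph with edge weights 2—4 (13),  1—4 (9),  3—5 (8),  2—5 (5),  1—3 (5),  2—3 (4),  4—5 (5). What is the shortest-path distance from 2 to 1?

9

Candidate routes:
2 -> 4 -> 1: 13 + 9 = 22
2 -> 5 -> 4 -> 1: 5 + 5 + 9 = 19
2 -> 5 -> 3 -> 1: 5 + 8 + 5 = 18
2 -> 3 -> 5 -> 4 -> 1: 4 + 8 + 5 + 9 = 26
2 -> 3 -> 1: 4 + 5 = 9
2 -> 4 -> 5 -> 3 -> 1: 13 + 5 + 8 + 5 = 31
The minimum is 9.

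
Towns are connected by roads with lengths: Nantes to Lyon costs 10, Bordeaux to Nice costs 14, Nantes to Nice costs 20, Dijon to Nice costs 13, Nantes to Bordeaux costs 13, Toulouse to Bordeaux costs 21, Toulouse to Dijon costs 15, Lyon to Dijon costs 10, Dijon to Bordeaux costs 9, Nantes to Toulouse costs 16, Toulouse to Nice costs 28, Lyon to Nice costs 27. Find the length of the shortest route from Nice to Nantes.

20

Checking several routes:
Nice → Dijon → Bordeaux → Nantes: 13 + 9 + 13 = 35
Nice → Bordeaux → Nantes: 14 + 13 = 27
Nice → Dijon → Lyon → Nantes: 13 + 10 + 10 = 33
Nice → Nantes: 20
Nice → Lyon → Nantes: 27 + 10 = 37
Best route has total 20.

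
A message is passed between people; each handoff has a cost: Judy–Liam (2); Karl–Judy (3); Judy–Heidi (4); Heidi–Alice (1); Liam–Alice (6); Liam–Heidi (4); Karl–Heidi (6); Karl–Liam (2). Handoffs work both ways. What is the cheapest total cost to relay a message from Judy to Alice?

5

A few of the Judy→Alice routes:
Judy→Liam→Heidi→Alice: 2 + 4 + 1 = 7
Judy→Liam→Alice: 2 + 6 = 8
Judy→Karl→Heidi→Alice: 3 + 6 + 1 = 10
Judy→Heidi→Alice: 4 + 1 = 5
Judy→Karl→Liam→Heidi→Alice: 3 + 2 + 4 + 1 = 10
Best route has total 5.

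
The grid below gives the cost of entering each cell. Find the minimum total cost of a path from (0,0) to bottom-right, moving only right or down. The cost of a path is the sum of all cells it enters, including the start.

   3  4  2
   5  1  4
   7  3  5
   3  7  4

One optimal route is [0,0] → [0,1] → [1,1] → [2,1] → [2,2] → [3,2].
Its cost is 3 + 4 + 1 + 3 + 5 + 4 = 20.

20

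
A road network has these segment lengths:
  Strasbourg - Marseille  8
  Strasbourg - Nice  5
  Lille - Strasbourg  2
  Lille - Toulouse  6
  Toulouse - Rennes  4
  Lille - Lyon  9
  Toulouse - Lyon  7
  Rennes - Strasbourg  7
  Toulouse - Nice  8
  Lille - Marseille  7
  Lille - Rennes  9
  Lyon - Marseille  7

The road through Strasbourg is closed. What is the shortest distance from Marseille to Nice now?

21

A few of the Marseille→Nice routes:
Marseille → Lille → Toulouse → Nice: 7 + 6 + 8 = 21
Marseille → Lille → Rennes → Toulouse → Nice: 7 + 9 + 4 + 8 = 28
Marseille → Lyon → Lille → Toulouse → Nice: 7 + 9 + 6 + 8 = 30
Marseille → Lyon → Toulouse → Nice: 7 + 7 + 8 = 22
Best route has total 21.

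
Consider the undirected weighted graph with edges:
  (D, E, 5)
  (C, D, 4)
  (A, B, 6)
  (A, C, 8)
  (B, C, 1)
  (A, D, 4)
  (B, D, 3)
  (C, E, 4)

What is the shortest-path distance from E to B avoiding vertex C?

8

Paths from E to B avoiding C:
E-D-B: 5 + 3 = 8
E-D-A-B: 5 + 4 + 6 = 15
Best route has total 8.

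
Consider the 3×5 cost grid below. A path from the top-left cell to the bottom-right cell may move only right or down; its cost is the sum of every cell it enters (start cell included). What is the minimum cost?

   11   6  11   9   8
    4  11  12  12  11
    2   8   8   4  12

Best path: r0c0 r1c0 r2c0 r2c1 r2c2 r2c3 r2c4
Cost: 11 + 4 + 2 + 8 + 8 + 4 + 12 = 49
For comparison, the top-then-right route costs 68.

49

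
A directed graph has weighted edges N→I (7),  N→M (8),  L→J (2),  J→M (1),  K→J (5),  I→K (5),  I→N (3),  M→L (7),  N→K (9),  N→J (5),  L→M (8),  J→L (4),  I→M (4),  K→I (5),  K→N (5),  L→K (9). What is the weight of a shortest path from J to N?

Comparing a few candidate routes:
J-L-K-I-N: 4 + 9 + 5 + 3 = 21
J-M-L-K-N: 1 + 7 + 9 + 5 = 22
J-L-K-N: 4 + 9 + 5 = 18
Best route has total 18.

18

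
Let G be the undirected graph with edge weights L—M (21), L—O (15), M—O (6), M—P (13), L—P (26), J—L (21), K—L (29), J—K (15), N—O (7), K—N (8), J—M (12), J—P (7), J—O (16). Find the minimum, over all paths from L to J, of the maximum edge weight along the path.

Comparing a few candidate routes:
L-O-N-K-J: max(15, 7, 8, 15) = 15
L-M-O-N-K-J: max(21, 6, 7, 8, 15) = 21
L-O-M-P-J: max(15, 6, 13, 7) = 15
L-O-J: max(15, 16) = 16
L-O-M-J: max(15, 6, 12) = 15
Smallest bottleneck: 15.

15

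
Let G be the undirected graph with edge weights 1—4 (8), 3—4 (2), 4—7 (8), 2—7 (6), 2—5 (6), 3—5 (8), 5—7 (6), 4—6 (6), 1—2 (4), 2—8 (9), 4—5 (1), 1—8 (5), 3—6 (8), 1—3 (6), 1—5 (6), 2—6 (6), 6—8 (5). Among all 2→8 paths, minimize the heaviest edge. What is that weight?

Some routes from 2 to 8:
2-7-5-1-3-4-6-8: max(6, 6, 6, 6, 2, 6, 5) = 6
2-7-5-1-8: max(6, 6, 6, 5) = 6
2-1-8: max(4, 5) = 5
Best route has worst link 5.

5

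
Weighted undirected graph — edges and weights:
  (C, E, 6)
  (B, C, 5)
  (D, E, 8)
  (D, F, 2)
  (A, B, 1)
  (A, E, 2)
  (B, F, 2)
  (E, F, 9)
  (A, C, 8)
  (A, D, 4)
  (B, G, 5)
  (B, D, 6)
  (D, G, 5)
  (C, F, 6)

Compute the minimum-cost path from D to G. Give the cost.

Some routes from D to G:
D → B → G: 6 + 5 = 11
D → A → B → G: 4 + 1 + 5 = 10
D → G: 5
D → E → A → B → G: 8 + 2 + 1 + 5 = 16
D → F → B → G: 2 + 2 + 5 = 9
The minimum is 5.

5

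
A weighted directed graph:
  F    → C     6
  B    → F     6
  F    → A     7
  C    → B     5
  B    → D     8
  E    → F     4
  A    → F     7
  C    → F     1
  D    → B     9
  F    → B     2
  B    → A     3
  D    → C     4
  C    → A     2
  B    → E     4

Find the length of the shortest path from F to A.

A few of the F→A routes:
F-C-A: 6 + 2 = 8
F-A: 7
F-C-B-A: 6 + 5 + 3 = 14
F-B-A: 2 + 3 = 5
Best route has total 5.

5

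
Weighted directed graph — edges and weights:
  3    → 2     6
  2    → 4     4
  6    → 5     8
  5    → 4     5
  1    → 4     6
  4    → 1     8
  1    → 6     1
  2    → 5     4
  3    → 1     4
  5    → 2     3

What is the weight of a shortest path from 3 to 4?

Routes from 3 to 4:
3 - 1 - 6 - 5 - 2 - 4: 4 + 1 + 8 + 3 + 4 = 20
3 - 1 - 6 - 5 - 4: 4 + 1 + 8 + 5 = 18
3 - 2 - 5 - 4: 6 + 4 + 5 = 15
3 - 1 - 4: 4 + 6 = 10
3 - 2 - 4: 6 + 4 = 10
Best route has total 10.

10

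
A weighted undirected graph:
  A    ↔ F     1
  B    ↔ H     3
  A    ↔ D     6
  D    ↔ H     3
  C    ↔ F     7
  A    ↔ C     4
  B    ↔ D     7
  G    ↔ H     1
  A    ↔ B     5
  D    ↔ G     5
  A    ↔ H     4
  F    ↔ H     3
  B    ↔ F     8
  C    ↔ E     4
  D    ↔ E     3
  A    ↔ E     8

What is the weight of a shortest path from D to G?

A few of the D→G routes:
D -> H -> G: 3 + 1 = 4
D -> B -> H -> G: 7 + 3 + 1 = 11
D -> G: 5
The minimum is 4.

4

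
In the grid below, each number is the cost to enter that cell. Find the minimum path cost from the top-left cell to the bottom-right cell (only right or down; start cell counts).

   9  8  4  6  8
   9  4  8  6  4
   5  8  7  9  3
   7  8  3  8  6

46

Best path: (0,0)→(0,1)→(0,2)→(0,3)→(1,3)→(1,4)→(2,4)→(3,4)
Cost: 9 + 8 + 4 + 6 + 6 + 4 + 3 + 6 = 46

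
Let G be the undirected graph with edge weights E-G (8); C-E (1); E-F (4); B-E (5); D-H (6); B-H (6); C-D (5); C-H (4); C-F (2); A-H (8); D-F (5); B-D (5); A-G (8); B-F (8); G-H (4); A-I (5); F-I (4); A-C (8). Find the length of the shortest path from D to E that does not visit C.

Checking several routes:
D → B → F → E: 5 + 8 + 4 = 17
D → H → B → E: 6 + 6 + 5 = 17
D → F → B → E: 5 + 8 + 5 = 18
D → F → E: 5 + 4 = 9
D → B → E: 5 + 5 = 10
The minimum is 9.

9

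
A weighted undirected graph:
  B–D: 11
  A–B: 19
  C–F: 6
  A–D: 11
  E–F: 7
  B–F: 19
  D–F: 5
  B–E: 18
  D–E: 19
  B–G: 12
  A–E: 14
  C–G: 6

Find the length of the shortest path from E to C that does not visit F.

Some routes from E to C avoiding F:
E - B - G - C: 18 + 12 + 6 = 36
E - A - D - B - G - C: 14 + 11 + 11 + 12 + 6 = 54
E - D - B - G - C: 19 + 11 + 12 + 6 = 48
E - A - B - G - C: 14 + 19 + 12 + 6 = 51
Shortest: 36.

36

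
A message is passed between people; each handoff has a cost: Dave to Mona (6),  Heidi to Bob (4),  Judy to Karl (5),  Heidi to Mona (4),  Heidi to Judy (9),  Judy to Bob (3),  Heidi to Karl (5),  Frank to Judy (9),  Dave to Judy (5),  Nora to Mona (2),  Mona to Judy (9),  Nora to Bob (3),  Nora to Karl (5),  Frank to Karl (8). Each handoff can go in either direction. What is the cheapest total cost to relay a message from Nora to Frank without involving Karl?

Comparing a few candidate routes:
Nora→Mona→Heidi→Judy→Frank: 2 + 4 + 9 + 9 = 24
Nora→Mona→Heidi→Bob→Judy→Frank: 2 + 4 + 4 + 3 + 9 = 22
Nora→Mona→Dave→Judy→Frank: 2 + 6 + 5 + 9 = 22
Nora→Bob→Judy→Frank: 3 + 3 + 9 = 15
Nora→Mona→Judy→Frank: 2 + 9 + 9 = 20
Shortest: 15.

15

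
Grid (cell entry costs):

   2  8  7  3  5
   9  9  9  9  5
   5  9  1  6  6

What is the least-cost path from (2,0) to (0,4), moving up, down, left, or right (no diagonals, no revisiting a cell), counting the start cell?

37

Best path: [2,0] [2,1] [2,2] [2,3] [2,4] [1,4] [0,4]
Cost: 5 + 9 + 1 + 6 + 6 + 5 + 5 = 37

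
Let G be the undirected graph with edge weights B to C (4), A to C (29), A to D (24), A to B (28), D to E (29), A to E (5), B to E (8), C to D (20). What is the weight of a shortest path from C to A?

Comparing a few candidate routes:
C -> D -> A: 20 + 24 = 44
C -> B -> E -> A: 4 + 8 + 5 = 17
C -> A: 29
C -> D -> E -> A: 20 + 29 + 5 = 54
C -> B -> A: 4 + 28 = 32
Best route has total 17.

17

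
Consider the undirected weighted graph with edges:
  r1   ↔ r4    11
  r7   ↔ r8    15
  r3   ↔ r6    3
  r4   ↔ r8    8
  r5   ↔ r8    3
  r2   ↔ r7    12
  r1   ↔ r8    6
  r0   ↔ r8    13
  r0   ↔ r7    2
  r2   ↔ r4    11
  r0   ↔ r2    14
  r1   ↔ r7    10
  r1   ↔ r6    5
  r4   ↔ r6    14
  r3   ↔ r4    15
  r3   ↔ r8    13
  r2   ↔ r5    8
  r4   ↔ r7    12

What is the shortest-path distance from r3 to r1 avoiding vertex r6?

A few of the r3→r1 routes:
r3 → r8 → r0 → r7 → r1: 13 + 13 + 2 + 10 = 38
r3 → r8 → r1: 13 + 6 = 19
r3 → r4 → r7 → r1: 15 + 12 + 10 = 37
r3 → r4 → r8 → r1: 15 + 8 + 6 = 29
r3 → r4 → r1: 15 + 11 = 26
r3 → r8 → r4 → r1: 13 + 8 + 11 = 32
The minimum is 19.

19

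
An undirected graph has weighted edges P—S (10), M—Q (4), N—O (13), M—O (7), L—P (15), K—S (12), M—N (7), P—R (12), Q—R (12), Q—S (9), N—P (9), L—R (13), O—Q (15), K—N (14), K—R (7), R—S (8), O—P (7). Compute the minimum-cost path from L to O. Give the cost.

Comparing a few candidate routes:
L → R → Q → M → O: 13 + 12 + 4 + 7 = 36
L → P → O: 15 + 7 = 22
L → P → N → O: 15 + 9 + 13 = 37
L → R → P → O: 13 + 12 + 7 = 32
Shortest: 22.

22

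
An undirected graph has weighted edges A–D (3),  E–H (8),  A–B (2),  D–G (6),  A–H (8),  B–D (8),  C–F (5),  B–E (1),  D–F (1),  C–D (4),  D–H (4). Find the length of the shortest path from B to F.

6

Checking several routes:
B→D→F: 8 + 1 = 9
B→A→D→F: 2 + 3 + 1 = 6
B→A→D→C→F: 2 + 3 + 4 + 5 = 14
B→E→H→D→F: 1 + 8 + 4 + 1 = 14
The minimum is 6.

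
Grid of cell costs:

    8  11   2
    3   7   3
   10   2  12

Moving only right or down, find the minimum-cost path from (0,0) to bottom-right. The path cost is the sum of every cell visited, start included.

Take (0,0) (1,0) (1,1) (2,1) (2,2) for a total of 8 + 3 + 7 + 2 + 12 = 32.
For comparison, the top-then-right route costs 36.

32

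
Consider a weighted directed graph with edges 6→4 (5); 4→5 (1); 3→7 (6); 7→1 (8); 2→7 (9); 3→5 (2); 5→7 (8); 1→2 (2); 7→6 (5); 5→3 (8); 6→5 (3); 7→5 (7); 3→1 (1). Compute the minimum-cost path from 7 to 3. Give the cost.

15

Routes from 7 to 3:
7→6→4→5→3: 5 + 5 + 1 + 8 = 19
7→6→5→3: 5 + 3 + 8 = 16
7→5→3: 7 + 8 = 15
Shortest: 15.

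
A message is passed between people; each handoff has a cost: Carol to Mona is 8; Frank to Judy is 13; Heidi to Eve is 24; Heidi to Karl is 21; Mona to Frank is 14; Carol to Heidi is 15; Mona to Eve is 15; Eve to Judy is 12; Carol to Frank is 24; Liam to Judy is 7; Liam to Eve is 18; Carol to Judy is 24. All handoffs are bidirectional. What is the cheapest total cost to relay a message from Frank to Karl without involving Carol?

70

Paths from Frank to Karl avoiding Carol:
Frank-Judy-Liam-Eve-Heidi-Karl: 13 + 7 + 18 + 24 + 21 = 83
Frank-Mona-Eve-Heidi-Karl: 14 + 15 + 24 + 21 = 74
Frank-Judy-Eve-Heidi-Karl: 13 + 12 + 24 + 21 = 70
The minimum is 70.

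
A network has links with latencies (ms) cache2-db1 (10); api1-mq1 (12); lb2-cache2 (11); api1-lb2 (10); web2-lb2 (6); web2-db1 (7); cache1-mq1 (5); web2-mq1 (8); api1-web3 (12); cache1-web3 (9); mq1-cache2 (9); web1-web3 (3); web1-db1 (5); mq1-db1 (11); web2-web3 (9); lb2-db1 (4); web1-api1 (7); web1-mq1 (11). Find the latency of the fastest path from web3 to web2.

9

A few of the web3→web2 routes:
web3-web2: 9
web3-web1-mq1-web2: 3 + 11 + 8 = 22
web3-cache1-mq1-web2: 9 + 5 + 8 = 22
web3-web1-db1-web2: 3 + 5 + 7 = 15
web3-web1-db1-lb2-web2: 3 + 5 + 4 + 6 = 18
The minimum is 9 ms.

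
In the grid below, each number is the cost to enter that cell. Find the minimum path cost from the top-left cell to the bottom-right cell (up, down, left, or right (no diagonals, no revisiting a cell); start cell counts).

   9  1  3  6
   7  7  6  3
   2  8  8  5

27

One optimal route is r0c0 -> r0c1 -> r0c2 -> r0c3 -> r1c3 -> r2c3.
Its cost is 9 + 1 + 3 + 6 + 3 + 5 = 27.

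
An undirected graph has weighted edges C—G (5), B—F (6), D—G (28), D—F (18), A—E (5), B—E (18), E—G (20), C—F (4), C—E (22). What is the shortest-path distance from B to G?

Paths from B to G:
B-F-D-G: 6 + 18 + 28 = 52
B-E-C-F-D-G: 18 + 22 + 4 + 18 + 28 = 90
B-F-C-E-G: 6 + 4 + 22 + 20 = 52
B-E-G: 18 + 20 = 38
B-F-C-G: 6 + 4 + 5 = 15
B-E-C-G: 18 + 22 + 5 = 45
Best route has total 15.

15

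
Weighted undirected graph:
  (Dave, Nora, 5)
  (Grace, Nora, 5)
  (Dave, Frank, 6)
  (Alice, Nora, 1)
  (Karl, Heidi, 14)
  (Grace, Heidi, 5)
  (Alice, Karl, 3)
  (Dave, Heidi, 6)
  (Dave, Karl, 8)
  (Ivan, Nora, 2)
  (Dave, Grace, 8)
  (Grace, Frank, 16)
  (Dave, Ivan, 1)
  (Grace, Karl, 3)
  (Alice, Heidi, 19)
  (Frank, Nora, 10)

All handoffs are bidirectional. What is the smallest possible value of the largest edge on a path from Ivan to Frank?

Checking several routes:
Ivan-Dave-Frank: max(1, 6) = 6
Ivan-Nora-Grace-Heidi-Dave-Frank: max(2, 5, 5, 6, 6) = 6
Ivan-Nora-Dave-Frank: max(2, 5, 6) = 6
Ivan-Nora-Alice-Karl-Grace-Heidi-Dave-Frank: max(2, 1, 3, 3, 5, 6, 6) = 6
Best route has worst link 6.

6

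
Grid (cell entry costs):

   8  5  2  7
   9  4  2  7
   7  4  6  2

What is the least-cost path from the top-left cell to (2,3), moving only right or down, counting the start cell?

25

Cheapest: (0,0) -> (0,1) -> (0,2) -> (1,2) -> (2,2) -> (2,3)
  8 + 5 + 2 + 2 + 6 + 2 = 25
(Top row then right column would cost 31.)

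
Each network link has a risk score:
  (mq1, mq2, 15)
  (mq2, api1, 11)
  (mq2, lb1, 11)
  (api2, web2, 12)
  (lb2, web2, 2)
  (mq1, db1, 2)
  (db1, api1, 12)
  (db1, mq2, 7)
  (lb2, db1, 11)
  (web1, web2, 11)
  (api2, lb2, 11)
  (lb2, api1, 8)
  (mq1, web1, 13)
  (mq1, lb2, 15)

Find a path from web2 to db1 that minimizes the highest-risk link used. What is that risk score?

11

Some routes from web2 to db1:
web2 → lb2 → api1 → mq2 → db1: max(2, 8, 11, 7) = 11
web2 → api2 → lb2 → api1 → mq2 → db1: max(12, 11, 8, 11, 7) = 12
web2 → api2 → lb2 → db1: max(12, 11, 11) = 12
web2 → api2 → lb2 → api1 → db1: max(12, 11, 8, 12) = 12
web2 → lb2 → db1: max(2, 11) = 11
The minimum achievable maximum is 11.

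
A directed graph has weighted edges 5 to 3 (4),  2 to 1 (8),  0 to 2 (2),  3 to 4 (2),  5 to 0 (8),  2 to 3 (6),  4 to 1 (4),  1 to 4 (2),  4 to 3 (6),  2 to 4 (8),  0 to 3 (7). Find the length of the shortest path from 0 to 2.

2

Paths from 0 to 2:
0 → 2: 2
Shortest: 2.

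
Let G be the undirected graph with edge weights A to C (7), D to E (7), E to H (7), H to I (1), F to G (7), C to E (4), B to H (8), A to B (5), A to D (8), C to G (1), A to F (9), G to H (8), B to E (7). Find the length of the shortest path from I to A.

A few of the I→A routes:
I -> H -> E -> B -> A: 1 + 7 + 7 + 5 = 20
I -> H -> E -> C -> A: 1 + 7 + 4 + 7 = 19
I -> H -> G -> C -> A: 1 + 8 + 1 + 7 = 17
I -> H -> B -> A: 1 + 8 + 5 = 14
Shortest: 14.

14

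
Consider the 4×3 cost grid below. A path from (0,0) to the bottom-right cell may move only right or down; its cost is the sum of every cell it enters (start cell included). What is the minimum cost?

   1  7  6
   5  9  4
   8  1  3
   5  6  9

Best path: r0c0 -> r1c0 -> r2c0 -> r2c1 -> r2c2 -> r3c2
Cost: 1 + 5 + 8 + 1 + 3 + 9 = 27

27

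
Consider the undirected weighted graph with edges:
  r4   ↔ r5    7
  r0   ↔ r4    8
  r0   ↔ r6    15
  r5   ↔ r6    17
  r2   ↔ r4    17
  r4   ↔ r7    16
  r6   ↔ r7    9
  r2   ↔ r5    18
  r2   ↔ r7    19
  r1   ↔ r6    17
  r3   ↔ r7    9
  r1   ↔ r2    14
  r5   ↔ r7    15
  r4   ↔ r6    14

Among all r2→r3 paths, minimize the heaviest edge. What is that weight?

Comparing a few candidate routes:
r2 → r1 → r6 → r7 → r3: max(14, 17, 9, 9) = 17
r2 → r1 → r6 → r0 → r4 → r5 → r7 → r3: max(14, 17, 15, 8, 7, 15, 9) = 17
r2 → r1 → r6 → r0 → r4 → r7 → r3: max(14, 17, 15, 8, 16, 9) = 17
r2 → r1 → r6 → r5 → r4 → r7 → r3: max(14, 17, 17, 7, 16, 9) = 17
r2 → r1 → r6 → r5 → r7 → r3: max(14, 17, 17, 15, 9) = 17
Best route has worst link 17.

17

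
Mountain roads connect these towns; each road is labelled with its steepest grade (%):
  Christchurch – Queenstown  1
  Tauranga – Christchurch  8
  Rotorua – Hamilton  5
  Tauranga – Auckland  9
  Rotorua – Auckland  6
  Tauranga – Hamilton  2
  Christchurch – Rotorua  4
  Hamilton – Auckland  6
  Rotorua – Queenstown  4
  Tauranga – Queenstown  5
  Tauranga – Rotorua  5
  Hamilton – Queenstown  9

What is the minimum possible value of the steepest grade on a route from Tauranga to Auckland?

6

Checking several routes:
Tauranga -> Queenstown -> Christchurch -> Rotorua -> Hamilton -> Auckland: max(5, 1, 4, 5, 6) = 6
Tauranga -> Rotorua -> Hamilton -> Auckland: max(5, 5, 6) = 6
Tauranga -> Queenstown -> Christchurch -> Rotorua -> Auckland: max(5, 1, 4, 6) = 6
Tauranga -> Queenstown -> Rotorua -> Auckland: max(5, 4, 6) = 6
Tauranga -> Queenstown -> Rotorua -> Hamilton -> Auckland: max(5, 4, 5, 6) = 6
Smallest bottleneck: 6%.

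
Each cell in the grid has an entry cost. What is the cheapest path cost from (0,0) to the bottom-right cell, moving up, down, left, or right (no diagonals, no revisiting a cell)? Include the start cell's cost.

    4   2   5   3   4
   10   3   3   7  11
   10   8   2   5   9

Best path: (0,0) (0,1) (1,1) (1,2) (2,2) (2,3) (2,4)
Cost: 4 + 2 + 3 + 3 + 2 + 5 + 9 = 28

28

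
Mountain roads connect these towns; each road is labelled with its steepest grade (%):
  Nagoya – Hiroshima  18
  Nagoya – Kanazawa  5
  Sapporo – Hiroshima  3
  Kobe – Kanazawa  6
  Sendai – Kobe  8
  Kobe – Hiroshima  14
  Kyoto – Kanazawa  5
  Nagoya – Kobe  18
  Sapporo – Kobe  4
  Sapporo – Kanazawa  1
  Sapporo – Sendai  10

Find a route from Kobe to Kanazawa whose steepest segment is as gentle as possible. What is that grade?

4

Comparing a few candidate routes:
Kobe - Kanazawa: max(6) = 6
Kobe - Sapporo - Kanazawa: max(4, 1) = 4
Kobe - Hiroshima - Sapporo - Kanazawa: max(14, 3, 1) = 14
Kobe - Sendai - Sapporo - Kanazawa: max(8, 10, 1) = 10
Best route has worst link 4%.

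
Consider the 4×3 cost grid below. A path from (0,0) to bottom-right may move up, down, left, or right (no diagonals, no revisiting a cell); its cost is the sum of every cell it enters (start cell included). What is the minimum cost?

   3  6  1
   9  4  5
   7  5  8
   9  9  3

Take r0c0 → r0c1 → r0c2 → r1c2 → r2c2 → r3c2 for a total of 3 + 6 + 1 + 5 + 8 + 3 = 26.

26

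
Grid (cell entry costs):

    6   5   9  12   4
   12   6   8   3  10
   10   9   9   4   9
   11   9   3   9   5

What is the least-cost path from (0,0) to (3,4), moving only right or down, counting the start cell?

46

Take r0c0 → r0c1 → r1c1 → r1c2 → r1c3 → r2c3 → r2c4 → r3c4 for a total of 6 + 5 + 6 + 8 + 3 + 4 + 9 + 5 = 46.
(Top row then right column would cost 60.)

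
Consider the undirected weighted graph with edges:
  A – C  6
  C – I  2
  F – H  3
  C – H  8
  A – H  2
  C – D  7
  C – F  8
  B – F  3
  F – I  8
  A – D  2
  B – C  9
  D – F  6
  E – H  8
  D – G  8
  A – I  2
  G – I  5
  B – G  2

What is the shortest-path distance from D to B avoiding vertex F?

10

Some routes from D to B avoiding F:
D - A - I - G - B: 2 + 2 + 5 + 2 = 11
D - C - I - G - B: 7 + 2 + 5 + 2 = 16
D - C - B: 7 + 9 = 16
D - G - B: 8 + 2 = 10
D - A - I - C - B: 2 + 2 + 2 + 9 = 15
Best route has total 10.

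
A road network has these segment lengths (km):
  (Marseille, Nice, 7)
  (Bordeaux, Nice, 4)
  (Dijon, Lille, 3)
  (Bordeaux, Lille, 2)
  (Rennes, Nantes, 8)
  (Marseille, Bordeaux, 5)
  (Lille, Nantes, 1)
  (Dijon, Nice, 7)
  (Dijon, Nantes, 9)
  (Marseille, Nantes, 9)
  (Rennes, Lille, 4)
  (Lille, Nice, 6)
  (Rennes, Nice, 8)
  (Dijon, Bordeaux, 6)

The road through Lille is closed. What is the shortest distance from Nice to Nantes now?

16

Checking several routes:
Nice→Dijon→Nantes: 7 + 9 = 16
Nice→Marseille→Nantes: 7 + 9 = 16
Nice→Rennes→Nantes: 8 + 8 = 16
Best route has total 16 km.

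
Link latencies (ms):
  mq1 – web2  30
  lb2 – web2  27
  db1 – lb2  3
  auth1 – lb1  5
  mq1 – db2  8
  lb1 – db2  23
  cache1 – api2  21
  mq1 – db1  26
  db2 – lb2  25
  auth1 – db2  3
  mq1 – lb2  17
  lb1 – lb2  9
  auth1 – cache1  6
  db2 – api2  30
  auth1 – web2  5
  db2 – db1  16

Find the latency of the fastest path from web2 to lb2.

A few of the web2→lb2 routes:
web2 -> auth1 -> lb1 -> lb2: 5 + 5 + 9 = 19
web2 -> auth1 -> db2 -> db1 -> lb2: 5 + 3 + 16 + 3 = 27
web2 -> lb2: 27
web2 -> auth1 -> db2 -> lb2: 5 + 3 + 25 = 33
Best route has total 19 ms.

19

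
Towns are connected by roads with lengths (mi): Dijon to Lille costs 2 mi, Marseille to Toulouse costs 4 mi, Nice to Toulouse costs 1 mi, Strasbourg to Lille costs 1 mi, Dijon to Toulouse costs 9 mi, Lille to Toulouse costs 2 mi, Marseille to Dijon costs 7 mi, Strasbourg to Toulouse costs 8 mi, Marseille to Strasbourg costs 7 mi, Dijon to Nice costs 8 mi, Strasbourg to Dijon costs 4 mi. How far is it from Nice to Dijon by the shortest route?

Checking several routes:
Nice→Toulouse→Lille→Dijon: 1 + 2 + 2 = 5
Nice→Dijon: 8
Nice→Toulouse→Lille→Strasbourg→Dijon: 1 + 2 + 1 + 4 = 8
Nice→Toulouse→Dijon: 1 + 9 = 10
Nice→Toulouse→Strasbourg→Lille→Dijon: 1 + 8 + 1 + 2 = 12
The minimum is 5 mi.

5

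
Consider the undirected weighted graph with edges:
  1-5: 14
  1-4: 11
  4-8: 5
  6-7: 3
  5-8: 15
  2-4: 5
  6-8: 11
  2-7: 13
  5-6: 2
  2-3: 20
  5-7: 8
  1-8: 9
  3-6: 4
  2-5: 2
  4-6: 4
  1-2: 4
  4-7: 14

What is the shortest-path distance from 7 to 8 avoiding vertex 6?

19

A few of the 7→8 routes:
7 - 4 - 8: 14 + 5 = 19
7 - 2 - 4 - 8: 13 + 5 + 5 = 23
7 - 5 - 2 - 4 - 8: 8 + 2 + 5 + 5 = 20
Best route has total 19.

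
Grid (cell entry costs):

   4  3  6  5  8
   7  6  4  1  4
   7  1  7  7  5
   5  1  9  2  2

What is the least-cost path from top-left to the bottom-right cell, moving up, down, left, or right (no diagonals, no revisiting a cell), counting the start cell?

28

Cheapest: r0c0 -> r0c1 -> r1c1 -> r2c1 -> r3c1 -> r3c2 -> r3c3 -> r3c4
  4 + 3 + 6 + 1 + 1 + 9 + 2 + 2 = 28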